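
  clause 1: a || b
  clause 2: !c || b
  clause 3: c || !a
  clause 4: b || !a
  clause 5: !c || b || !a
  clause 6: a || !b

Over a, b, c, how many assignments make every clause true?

There are 2^3 = 8 truth assignments over (a, b, c).
Check each against the 6 clauses (columns in the order a, b, c):
  F F F  ✗ fails (a || b)
  F F T  ✗ fails (a || b)
  F T F  ✗ fails (a || !b)
  F T T  ✗ fails (a || !b)
  T F F  ✗ fails (c || !a)
  T F T  ✗ fails (!c || b)
  T T F  ✗ fails (c || !a)
  T T T  ✓ satisfies all
1 of the 8 rows is a model.

1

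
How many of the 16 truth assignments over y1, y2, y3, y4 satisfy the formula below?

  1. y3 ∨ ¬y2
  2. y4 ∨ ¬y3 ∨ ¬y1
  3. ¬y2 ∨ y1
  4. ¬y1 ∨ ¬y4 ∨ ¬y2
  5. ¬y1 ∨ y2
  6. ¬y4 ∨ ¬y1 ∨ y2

4

There are 2^4 = 16 truth assignments over (y1, y2, y3, y4).
Check each against the 6 clauses (columns in the order y1, y2, y3, y4):
  F F F F  ✓ satisfies all
  F F F T  ✓ satisfies all
  F F T F  ✓ satisfies all
  F F T T  ✓ satisfies all
  F T F F  ✗ fails (y3 ∨ ¬y2)
  F T F T  ✗ fails (y3 ∨ ¬y2)
  F T T F  ✗ fails (¬y2 ∨ y1)
  F T T T  ✗ fails (¬y2 ∨ y1)
  T F F F  ✗ fails (¬y1 ∨ y2)
  T F F T  ✗ fails (¬y1 ∨ y2)
  T F T F  ✗ fails (y4 ∨ ¬y3 ∨ ¬y1)
  T F T T  ✗ fails (¬y1 ∨ y2)
  T T F F  ✗ fails (y3 ∨ ¬y2)
  T T F T  ✗ fails (y3 ∨ ¬y2)
  T T T F  ✗ fails (y4 ∨ ¬y3 ∨ ¬y1)
  T T T T  ✗ fails (¬y1 ∨ ¬y4 ∨ ¬y2)
4 of the 16 rows are models.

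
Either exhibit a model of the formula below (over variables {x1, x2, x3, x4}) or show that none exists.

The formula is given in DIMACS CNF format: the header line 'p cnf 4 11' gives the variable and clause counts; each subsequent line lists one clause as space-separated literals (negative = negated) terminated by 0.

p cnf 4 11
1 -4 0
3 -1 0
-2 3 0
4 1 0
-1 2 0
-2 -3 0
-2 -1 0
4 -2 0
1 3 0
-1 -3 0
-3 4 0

Branch on x1: set x1 = True.
From the singleton clause (x3), x3 = True.
That conflicts with the unit clause (¬x3).
Backtrack on x1: now try x1 = False.
From the singleton clause (¬x4), x4 = False.
That conflicts with the unit clause (x4).
Both values of x1 lead to a conflict.

UNSATISFIABLE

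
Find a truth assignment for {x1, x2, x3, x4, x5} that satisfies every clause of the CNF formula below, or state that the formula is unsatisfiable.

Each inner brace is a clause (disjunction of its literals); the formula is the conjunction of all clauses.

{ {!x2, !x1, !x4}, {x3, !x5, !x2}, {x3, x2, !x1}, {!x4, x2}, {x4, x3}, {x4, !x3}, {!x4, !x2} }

Branch on x4: set x4 = false.
(x3) alone gives x3 = true.
Now (!x3) is unsatisfied and unit — conflict.
Undo x4 and try x4 = true.
(x2) alone gives x2 = true.
Now (!x2) is unsatisfied and unit — conflict.
Neither x4 = true nor x4 = false works.

UNSATISFIABLE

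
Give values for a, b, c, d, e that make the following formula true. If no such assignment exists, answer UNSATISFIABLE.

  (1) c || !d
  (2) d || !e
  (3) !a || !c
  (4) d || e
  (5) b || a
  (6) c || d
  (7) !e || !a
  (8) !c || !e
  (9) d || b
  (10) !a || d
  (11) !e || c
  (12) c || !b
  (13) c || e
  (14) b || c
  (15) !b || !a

Branch on c: set c = true.
The clause (!a) is unit, so a = false.
The clause (b) is unit, so b = true.
The clause (!e) is unit, so e = false.
The clause (d) is unit, so d = true.
This assignment satisfies each clause.

a: false, b: true, c: true, d: true, e: false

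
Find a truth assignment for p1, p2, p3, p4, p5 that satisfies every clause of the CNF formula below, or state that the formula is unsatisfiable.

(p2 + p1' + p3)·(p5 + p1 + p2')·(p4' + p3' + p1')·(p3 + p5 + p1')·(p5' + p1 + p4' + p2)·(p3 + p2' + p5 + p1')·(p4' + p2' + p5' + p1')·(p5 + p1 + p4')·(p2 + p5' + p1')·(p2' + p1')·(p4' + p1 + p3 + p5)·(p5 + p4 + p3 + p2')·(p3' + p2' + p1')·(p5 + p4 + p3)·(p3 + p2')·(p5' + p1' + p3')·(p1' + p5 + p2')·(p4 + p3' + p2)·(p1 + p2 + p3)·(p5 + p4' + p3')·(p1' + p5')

p1 ↦ 0, p2 ↦ 1, p3 ↦ 1, p4 ↦ 1, p5 ↦ 1

Try p2 = 1.
(p1') alone gives p1 = 0.
(p5) alone gives p5 = 1.
(p3) alone gives p3 = 1.
No clause remains; p4 is free.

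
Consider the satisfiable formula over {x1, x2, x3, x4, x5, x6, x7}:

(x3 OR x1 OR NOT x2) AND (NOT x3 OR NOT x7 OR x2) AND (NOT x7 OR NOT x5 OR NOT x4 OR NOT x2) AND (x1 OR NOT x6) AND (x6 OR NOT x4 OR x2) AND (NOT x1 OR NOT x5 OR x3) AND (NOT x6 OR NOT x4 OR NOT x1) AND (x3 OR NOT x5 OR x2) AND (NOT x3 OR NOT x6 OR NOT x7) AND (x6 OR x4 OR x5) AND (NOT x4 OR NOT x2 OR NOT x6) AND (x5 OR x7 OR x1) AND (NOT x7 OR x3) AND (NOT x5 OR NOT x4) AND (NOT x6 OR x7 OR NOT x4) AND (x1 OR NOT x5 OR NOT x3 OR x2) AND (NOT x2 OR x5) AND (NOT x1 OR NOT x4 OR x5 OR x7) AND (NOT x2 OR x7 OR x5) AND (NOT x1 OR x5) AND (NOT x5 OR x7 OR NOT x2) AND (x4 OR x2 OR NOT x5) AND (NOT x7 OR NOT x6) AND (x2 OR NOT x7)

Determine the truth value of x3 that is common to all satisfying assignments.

Suppose x3 = false.
The clause (NOT x7) is unit, so x7 = false.
Case x1 = true:
The clause (NOT x5) is unit, so x5 = false.
Now (x5) is unsatisfied and unit — conflict.
So x1 must be the other value — set x1 = false.
The clause (NOT x2) is unit, so x2 = false.
The clause (NOT x6) is unit, so x6 = false.
The clause (NOT x4) is unit, so x4 = false.
The clause (NOT x5) is unit, so x5 = false.
Now (x5) is unsatisfied and unit — conflict.
Neither x1 = true nor x1 = false works.
So every satisfying assignment has x3 = True.

True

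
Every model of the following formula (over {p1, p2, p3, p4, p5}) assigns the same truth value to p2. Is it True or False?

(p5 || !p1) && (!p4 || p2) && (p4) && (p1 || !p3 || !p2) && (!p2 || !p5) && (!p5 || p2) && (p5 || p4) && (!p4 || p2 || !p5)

Suppose p2 = false.
From the singleton clause (!p4), p4 = false.
That conflicts with the unit clause (p4).
So every satisfying assignment has p2 = True.

True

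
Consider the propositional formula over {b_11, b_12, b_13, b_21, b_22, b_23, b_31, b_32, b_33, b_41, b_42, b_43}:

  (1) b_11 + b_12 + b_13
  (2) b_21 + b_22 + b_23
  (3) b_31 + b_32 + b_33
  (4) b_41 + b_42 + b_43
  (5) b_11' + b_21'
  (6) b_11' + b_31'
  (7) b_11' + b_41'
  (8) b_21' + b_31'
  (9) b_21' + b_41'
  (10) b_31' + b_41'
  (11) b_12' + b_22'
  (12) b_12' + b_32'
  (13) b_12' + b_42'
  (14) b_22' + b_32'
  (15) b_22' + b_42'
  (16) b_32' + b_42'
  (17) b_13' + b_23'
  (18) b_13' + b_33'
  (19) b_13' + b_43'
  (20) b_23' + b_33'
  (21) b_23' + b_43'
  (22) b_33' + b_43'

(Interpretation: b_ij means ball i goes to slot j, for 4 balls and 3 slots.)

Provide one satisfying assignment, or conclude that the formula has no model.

UNSATISFIABLE

Try b_11 = 0.
Try b_12 = 1.
(b_22') alone gives b_22 = 0.
(b_32') alone gives b_32 = 0.
(b_42') alone gives b_42 = 0.
Try b_21 = 1.
(b_31') alone gives b_31 = 0.
(b_33) alone gives b_33 = 1.
(b_41') alone gives b_41 = 0.
(b_43) alone gives b_43 = 1.
Now (b_43') is unsatisfied and unit — conflict.
That branch fails; take b_21 = 0 instead.
(b_23) alone gives b_23 = 1.
(b_13') alone gives b_13 = 0.
(b_33') alone gives b_33 = 0.
(b_31) alone gives b_31 = 1.
(b_41') alone gives b_41 = 0.
(b_43) alone gives b_43 = 1.
Now (b_43') is unsatisfied and unit — conflict.
Neither b_21 = 1 nor b_21 = 0 works.
That branch fails; take b_12 = 0 instead.
(b_13) alone gives b_13 = 1.
(b_23') alone gives b_23 = 0.
(b_33') alone gives b_33 = 0.
(b_43') alone gives b_43 = 0.
Try b_21 = 1.
(b_31') alone gives b_31 = 0.
(b_32) alone gives b_32 = 1.
(b_41') alone gives b_41 = 0.
(b_42) alone gives b_42 = 1.
Now (b_42') is unsatisfied and unit — conflict.
That branch fails; take b_21 = 0 instead.
(b_22) alone gives b_22 = 1.
(b_32') alone gives b_32 = 0.
(b_31) alone gives b_31 = 1.
(b_41') alone gives b_41 = 0.
(b_42) alone gives b_42 = 1.
Now (b_42') is unsatisfied and unit — conflict.
Neither b_21 = 1 nor b_21 = 0 works.
Neither b_12 = 1 nor b_12 = 0 works.
That branch fails; take b_11 = 1 instead.
(b_21') alone gives b_21 = 0.
(b_31') alone gives b_31 = 0.
(b_41') alone gives b_41 = 0.
Try b_22 = 1.
(b_12') alone gives b_12 = 0.
(b_32') alone gives b_32 = 0.
(b_33) alone gives b_33 = 1.
(b_42') alone gives b_42 = 0.
(b_43) alone gives b_43 = 1.
Now (b_43') is unsatisfied and unit — conflict.
That branch fails; take b_22 = 0 instead.
(b_23) alone gives b_23 = 1.
(b_13') alone gives b_13 = 0.
(b_33') alone gives b_33 = 0.
(b_32) alone gives b_32 = 1.
(b_12') alone gives b_12 = 0.
(b_42') alone gives b_42 = 0.
(b_43) alone gives b_43 = 1.
Now (b_43') is unsatisfied and unit — conflict.
Neither b_22 = 1 nor b_22 = 0 works.
Neither b_11 = 1 nor b_11 = 0 works.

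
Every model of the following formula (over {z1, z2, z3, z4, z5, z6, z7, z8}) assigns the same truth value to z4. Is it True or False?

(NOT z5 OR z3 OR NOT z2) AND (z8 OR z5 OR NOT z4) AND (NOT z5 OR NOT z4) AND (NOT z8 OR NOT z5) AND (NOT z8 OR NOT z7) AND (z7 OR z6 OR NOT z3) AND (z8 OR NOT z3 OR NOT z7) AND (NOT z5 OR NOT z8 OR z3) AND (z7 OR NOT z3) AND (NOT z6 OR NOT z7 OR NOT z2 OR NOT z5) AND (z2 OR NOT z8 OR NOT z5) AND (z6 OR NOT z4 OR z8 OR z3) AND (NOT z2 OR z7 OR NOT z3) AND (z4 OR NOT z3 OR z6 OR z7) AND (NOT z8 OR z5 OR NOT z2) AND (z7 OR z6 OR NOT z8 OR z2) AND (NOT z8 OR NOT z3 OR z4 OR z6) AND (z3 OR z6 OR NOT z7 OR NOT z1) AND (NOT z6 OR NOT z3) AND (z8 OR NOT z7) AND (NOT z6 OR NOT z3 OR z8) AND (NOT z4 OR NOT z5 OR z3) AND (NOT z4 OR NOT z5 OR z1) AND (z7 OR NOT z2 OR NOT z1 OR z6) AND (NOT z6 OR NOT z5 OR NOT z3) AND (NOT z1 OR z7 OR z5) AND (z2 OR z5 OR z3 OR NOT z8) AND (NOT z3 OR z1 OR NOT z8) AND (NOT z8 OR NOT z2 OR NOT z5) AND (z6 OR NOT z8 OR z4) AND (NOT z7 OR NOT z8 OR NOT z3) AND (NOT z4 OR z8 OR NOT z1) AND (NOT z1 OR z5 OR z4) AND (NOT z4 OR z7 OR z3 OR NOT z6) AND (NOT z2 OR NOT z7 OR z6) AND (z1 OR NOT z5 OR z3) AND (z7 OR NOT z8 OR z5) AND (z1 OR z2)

Suppose z4 = true.
Unit clause (NOT z5) forces z5 = false.
Unit clause (z8) forces z8 = true.
Unit clause (NOT z7) forces z7 = false.
But (z7) is also a unit clause — contradiction.
So every satisfying assignment has z4 = False.

False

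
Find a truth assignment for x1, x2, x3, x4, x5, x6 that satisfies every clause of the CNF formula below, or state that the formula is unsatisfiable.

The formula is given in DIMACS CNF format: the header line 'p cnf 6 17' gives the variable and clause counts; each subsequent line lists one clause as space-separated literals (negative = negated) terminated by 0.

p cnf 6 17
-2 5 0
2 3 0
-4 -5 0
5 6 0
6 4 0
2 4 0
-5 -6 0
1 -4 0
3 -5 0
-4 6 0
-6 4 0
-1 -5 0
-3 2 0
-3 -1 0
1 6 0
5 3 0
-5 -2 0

Case x2 = False:
Unit clause (x3) forces x3 = True.
Now (¬x3) is unsatisfied and unit — conflict.
Undo x2 and try x2 = True.
Unit clause (x5) forces x5 = True.
Now (¬x5) is unsatisfied and unit — conflict.
Neither x2 = True nor x2 = False works.

UNSATISFIABLE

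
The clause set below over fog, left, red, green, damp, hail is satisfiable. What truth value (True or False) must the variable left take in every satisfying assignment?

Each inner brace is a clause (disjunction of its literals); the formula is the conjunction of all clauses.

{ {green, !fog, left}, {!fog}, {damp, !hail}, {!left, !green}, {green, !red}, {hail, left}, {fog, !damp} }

True

Suppose left = false.
From the singleton clause (!fog), fog = false.
From the singleton clause (hail), hail = true.
From the singleton clause (damp), damp = true.
But (!damp) is also a unit clause — contradiction.
So every satisfying assignment has left = True.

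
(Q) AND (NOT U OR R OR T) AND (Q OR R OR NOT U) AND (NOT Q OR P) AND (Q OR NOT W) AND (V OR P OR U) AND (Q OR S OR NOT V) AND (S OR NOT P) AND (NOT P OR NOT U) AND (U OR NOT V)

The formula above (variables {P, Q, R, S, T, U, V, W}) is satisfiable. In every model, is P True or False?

True

Suppose P = false.
From the singleton clause (Q), Q = true.
That conflicts with the unit clause (NOT Q).
So every satisfying assignment has P = True.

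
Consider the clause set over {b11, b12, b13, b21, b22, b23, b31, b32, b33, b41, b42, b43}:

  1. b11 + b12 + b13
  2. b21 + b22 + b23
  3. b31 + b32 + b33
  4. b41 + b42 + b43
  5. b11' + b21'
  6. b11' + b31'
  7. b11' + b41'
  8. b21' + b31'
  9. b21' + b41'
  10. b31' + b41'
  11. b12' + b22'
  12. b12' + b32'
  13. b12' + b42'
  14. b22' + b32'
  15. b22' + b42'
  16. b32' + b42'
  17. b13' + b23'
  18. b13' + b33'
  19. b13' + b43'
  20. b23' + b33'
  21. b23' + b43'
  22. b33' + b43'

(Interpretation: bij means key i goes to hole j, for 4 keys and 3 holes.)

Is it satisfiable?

Try b11 = 0.
Try b12 = 1.
Unit clause (b22') forces b22 = 0.
Unit clause (b32') forces b32 = 0.
Unit clause (b42') forces b42 = 0.
Try b21 = 1.
Unit clause (b31') forces b31 = 0.
Unit clause (b33) forces b33 = 1.
Unit clause (b41') forces b41 = 0.
Unit clause (b43) forces b43 = 1.
That conflicts with the unit clause (b43').
Undo b21 and try b21 = 0.
Unit clause (b23) forces b23 = 1.
Unit clause (b13') forces b13 = 0.
Unit clause (b33') forces b33 = 0.
Unit clause (b31) forces b31 = 1.
Unit clause (b41') forces b41 = 0.
Unit clause (b43) forces b43 = 1.
That conflicts with the unit clause (b43').
Either choice for b21 ends in contradiction.
Undo b12 and try b12 = 0.
Unit clause (b13) forces b13 = 1.
Unit clause (b23') forces b23 = 0.
Unit clause (b33') forces b33 = 0.
Unit clause (b43') forces b43 = 0.
Try b21 = 1.
Unit clause (b31') forces b31 = 0.
Unit clause (b32) forces b32 = 1.
Unit clause (b41') forces b41 = 0.
Unit clause (b42) forces b42 = 1.
That conflicts with the unit clause (b42').
Undo b21 and try b21 = 0.
Unit clause (b22) forces b22 = 1.
Unit clause (b32') forces b32 = 0.
Unit clause (b31) forces b31 = 1.
Unit clause (b41') forces b41 = 0.
Unit clause (b42) forces b42 = 1.
That conflicts with the unit clause (b42').
Either choice for b21 ends in contradiction.
Either choice for b12 ends in contradiction.
Undo b11 and try b11 = 1.
Unit clause (b21') forces b21 = 0.
Unit clause (b31') forces b31 = 0.
Unit clause (b41') forces b41 = 0.
Try b22 = 1.
Unit clause (b12') forces b12 = 0.
Unit clause (b32') forces b32 = 0.
Unit clause (b33) forces b33 = 1.
Unit clause (b42') forces b42 = 0.
Unit clause (b43) forces b43 = 1.
That conflicts with the unit clause (b43').
Undo b22 and try b22 = 0.
Unit clause (b23) forces b23 = 1.
Unit clause (b13') forces b13 = 0.
Unit clause (b33') forces b33 = 0.
Unit clause (b32) forces b32 = 1.
Unit clause (b12') forces b12 = 0.
Unit clause (b42') forces b42 = 0.
Unit clause (b43) forces b43 = 1.
That conflicts with the unit clause (b43').
Either choice for b22 ends in contradiction.
Either choice for b11 ends in contradiction.
No assignment satisfies every clause.

Unsatisfiable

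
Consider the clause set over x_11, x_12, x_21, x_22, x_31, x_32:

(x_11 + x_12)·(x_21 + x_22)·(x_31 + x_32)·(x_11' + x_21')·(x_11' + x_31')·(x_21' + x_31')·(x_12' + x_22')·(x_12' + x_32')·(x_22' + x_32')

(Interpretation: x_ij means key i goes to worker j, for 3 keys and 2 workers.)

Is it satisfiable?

Branch on x_11: set x_11 = 1.
Unit clause (x_21') forces x_21 = 0.
Unit clause (x_22) forces x_22 = 1.
Unit clause (x_31') forces x_31 = 0.
Unit clause (x_32) forces x_32 = 1.
That conflicts with the unit clause (x_32').
Backtrack on x_11: now try x_11 = 0.
Unit clause (x_12) forces x_12 = 1.
Unit clause (x_22') forces x_22 = 0.
Unit clause (x_21) forces x_21 = 1.
Unit clause (x_31') forces x_31 = 0.
Unit clause (x_32) forces x_32 = 1.
That conflicts with the unit clause (x_32').
Either choice for x_11 ends in contradiction.
No assignment satisfies every clause.

No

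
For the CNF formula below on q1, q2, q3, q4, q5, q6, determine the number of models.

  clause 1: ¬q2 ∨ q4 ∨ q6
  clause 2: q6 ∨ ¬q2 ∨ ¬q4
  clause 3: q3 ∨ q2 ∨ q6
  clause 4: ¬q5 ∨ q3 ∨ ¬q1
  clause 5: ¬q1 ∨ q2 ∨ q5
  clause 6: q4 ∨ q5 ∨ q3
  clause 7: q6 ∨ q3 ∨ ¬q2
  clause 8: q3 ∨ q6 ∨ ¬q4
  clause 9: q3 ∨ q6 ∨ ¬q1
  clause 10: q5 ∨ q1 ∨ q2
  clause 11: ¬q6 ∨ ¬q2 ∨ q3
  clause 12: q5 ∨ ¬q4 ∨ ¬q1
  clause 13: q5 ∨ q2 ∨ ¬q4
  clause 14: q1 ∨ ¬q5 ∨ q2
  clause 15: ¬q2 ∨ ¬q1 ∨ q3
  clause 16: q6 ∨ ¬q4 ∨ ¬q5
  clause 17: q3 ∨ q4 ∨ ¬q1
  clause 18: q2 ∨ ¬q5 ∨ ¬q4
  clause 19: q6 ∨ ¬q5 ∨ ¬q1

There are 2^6 = 64 truth assignments over (q1, q2, q3, q4, q5, q6).
Split on q1. With q1 = True, the clauses containing q1 are satisfied and ¬q1 drops from the rest; 4 of the 2^5 = 32 assignments to the other variables satisfy what remains.
With q1 = False, by the same count on the reduced clause set, 4 assignments work.
(One model: q1=F, q2=T, q3=T, q4=F, q5=F, q6=T.)
Total: 4 + 4 = 8.

8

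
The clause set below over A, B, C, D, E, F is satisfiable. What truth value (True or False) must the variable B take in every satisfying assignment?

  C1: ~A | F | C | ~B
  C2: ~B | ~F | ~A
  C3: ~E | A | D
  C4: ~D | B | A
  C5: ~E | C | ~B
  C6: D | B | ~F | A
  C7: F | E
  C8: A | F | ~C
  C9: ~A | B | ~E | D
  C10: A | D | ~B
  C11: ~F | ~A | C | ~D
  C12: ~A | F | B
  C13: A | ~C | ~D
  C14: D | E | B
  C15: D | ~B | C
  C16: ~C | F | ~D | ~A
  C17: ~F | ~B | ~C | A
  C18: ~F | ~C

Suppose B = 0.
Suppose D = 0.
The clause (E) is unit, so E = 1.
The clause (A) is unit, so A = 1.
That conflicts with the unit clause (~A).
So D must be the other value — set D = 1.
The clause (A) is unit, so A = 1.
The clause (F) is unit, so F = 1.
The clause (C) is unit, so C = 1.
That conflicts with the unit clause (~C).
Neither D = 1 nor D = 0 works.
So every satisfying assignment has B = True.

True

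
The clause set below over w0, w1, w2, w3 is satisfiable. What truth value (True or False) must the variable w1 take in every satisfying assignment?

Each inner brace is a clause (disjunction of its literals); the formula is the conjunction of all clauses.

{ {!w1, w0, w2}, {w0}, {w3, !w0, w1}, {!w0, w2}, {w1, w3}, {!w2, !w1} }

Suppose w1 = true.
From the singleton clause (w0), w0 = true.
From the singleton clause (w2), w2 = true.
Now (!w2) is unsatisfied and unit — conflict.
So every satisfying assignment has w1 = False.

False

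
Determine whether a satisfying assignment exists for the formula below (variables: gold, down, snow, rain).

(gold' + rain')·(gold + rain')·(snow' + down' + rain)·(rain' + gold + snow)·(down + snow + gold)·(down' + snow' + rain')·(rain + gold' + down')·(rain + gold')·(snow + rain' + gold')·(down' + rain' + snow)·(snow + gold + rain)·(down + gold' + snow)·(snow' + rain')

Suppose gold = 0.
The clause (rain') is unit, so rain = 0.
The clause (snow) is unit, so snow = 1.
The clause (down') is unit, so down = 0.
This assignment satisfies each clause.
A satisfying assignment: gold: 0, down: 0, snow: 1, rain: 0.

Yes, satisfiable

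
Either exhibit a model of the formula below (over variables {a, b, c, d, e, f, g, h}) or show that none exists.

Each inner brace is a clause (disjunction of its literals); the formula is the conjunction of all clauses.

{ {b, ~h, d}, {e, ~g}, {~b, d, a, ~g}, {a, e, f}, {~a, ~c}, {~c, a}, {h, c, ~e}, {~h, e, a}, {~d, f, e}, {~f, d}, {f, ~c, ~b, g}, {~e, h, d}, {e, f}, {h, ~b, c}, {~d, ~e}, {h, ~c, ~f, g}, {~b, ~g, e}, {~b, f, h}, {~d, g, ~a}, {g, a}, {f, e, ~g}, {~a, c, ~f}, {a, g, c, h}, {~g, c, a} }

Case e = 1:
The clause (~d) is unit, so d = 0.
The clause (~f) is unit, so f = 0.
The clause (h) is unit, so h = 1.
The clause (b) is unit, so b = 1.
Case a = 1:
The clause (~c) is unit, so c = 0.
All clauses hold; g can take either value.

a=1; b=1; c=0; d=0; e=1; f=0; g=0; h=1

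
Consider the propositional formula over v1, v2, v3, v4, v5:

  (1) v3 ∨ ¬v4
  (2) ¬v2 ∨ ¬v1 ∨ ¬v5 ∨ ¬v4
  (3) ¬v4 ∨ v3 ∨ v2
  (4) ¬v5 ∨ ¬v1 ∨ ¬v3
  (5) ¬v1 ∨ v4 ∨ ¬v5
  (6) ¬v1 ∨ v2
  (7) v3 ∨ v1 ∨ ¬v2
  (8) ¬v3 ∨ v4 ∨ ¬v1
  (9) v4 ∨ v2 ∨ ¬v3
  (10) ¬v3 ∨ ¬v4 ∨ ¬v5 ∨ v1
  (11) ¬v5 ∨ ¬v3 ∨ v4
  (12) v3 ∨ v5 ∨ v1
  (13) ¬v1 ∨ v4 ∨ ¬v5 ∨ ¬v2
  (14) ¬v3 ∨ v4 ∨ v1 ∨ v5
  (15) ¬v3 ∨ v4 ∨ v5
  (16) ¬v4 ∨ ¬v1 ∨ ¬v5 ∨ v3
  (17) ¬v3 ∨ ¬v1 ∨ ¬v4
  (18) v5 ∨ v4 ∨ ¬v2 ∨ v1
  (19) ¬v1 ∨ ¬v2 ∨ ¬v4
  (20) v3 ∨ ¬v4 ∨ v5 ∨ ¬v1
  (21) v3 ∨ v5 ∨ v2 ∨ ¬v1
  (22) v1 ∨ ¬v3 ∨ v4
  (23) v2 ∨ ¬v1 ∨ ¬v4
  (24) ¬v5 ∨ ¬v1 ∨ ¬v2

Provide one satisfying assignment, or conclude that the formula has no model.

v1: False; v2: False; v3: True; v4: True; v5: False

Case v3 = True:
Case v5 = False:
Unit clause (v4) forces v4 = True.
Unit clause (¬v1) forces v1 = False.
All clauses hold; v2 can take either value.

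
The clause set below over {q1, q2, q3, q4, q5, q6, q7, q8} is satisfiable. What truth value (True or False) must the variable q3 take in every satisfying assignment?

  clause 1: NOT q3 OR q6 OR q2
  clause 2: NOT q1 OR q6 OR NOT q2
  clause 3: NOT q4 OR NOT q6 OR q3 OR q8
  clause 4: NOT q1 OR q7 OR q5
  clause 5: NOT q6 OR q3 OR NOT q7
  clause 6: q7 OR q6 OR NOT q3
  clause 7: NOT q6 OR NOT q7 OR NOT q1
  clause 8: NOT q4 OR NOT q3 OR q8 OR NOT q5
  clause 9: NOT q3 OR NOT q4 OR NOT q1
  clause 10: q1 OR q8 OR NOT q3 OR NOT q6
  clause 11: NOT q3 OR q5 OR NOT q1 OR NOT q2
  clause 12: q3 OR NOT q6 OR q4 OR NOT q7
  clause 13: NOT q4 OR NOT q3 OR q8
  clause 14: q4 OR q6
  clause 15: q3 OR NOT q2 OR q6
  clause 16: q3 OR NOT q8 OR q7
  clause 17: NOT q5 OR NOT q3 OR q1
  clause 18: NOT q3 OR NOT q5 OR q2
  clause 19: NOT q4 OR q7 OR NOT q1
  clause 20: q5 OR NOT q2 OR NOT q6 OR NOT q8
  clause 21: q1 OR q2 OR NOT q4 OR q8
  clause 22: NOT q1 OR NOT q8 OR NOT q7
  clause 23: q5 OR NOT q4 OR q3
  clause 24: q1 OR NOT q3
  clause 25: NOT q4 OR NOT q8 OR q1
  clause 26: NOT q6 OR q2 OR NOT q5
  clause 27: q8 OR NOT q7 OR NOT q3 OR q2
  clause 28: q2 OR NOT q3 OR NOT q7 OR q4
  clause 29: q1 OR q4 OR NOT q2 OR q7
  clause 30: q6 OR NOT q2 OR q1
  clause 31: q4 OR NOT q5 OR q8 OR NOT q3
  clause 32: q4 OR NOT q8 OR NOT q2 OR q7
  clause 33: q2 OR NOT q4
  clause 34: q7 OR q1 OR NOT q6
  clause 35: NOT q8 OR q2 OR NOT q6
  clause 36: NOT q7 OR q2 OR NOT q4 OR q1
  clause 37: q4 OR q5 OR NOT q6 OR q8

False

Suppose q3 = true.
The clause (q1) is unit, so q1 = true.
The clause (NOT q4) is unit, so q4 = false.
The clause (q6) is unit, so q6 = true.
The clause (NOT q7) is unit, so q7 = false.
The clause (q5) is unit, so q5 = true.
The clause (q2) is unit, so q2 = true.
The clause (q8) is unit, so q8 = true.
Now (NOT q8) is unsatisfied and unit — conflict.
So every satisfying assignment has q3 = False.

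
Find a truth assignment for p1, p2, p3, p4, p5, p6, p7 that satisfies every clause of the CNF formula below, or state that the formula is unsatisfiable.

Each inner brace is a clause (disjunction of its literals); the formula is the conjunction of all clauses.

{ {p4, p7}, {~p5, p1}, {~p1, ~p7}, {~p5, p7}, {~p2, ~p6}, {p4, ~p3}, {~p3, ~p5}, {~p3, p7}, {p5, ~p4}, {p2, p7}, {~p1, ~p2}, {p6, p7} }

Suppose p4 = 0.
(p7) alone gives p7 = 1.
(~p1) alone gives p1 = 0.
(~p5) alone gives p5 = 0.
(~p3) alone gives p3 = 0.
Suppose p2 = 0.
No clause remains; p6 is free.

p1: 0; p2: 0; p3: 0; p4: 0; p5: 0; p6: 1; p7: 1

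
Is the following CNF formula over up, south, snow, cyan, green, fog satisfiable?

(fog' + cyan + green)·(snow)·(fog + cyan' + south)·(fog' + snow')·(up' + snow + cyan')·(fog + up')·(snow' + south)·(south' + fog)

From the singleton clause (snow), snow = 1.
From the singleton clause (fog'), fog = 0.
From the singleton clause (up'), up = 0.
From the singleton clause (south), south = 1.
That conflicts with the unit clause (south').
No assignment satisfies every clause.

Unsatisfiable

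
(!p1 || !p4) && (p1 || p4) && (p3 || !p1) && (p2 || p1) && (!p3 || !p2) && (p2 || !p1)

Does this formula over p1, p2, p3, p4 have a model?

Branch on p1: set p1 = false.
Unit clause (p4) forces p4 = true.
Unit clause (p2) forces p2 = true.
Unit clause (!p3) forces p3 = false.
Every clause now holds.
A satisfying assignment: p1: false; p2: true; p3: false; p4: true.

Satisfiable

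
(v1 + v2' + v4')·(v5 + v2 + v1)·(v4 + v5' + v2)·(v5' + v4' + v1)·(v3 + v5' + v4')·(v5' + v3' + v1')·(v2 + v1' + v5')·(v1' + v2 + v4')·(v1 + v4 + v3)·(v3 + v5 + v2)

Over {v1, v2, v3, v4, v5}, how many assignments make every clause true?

There are 2^5 = 32 truth assignments over (v1, v2, v3, v4, v5).
Split on v1. With v1 = 1, the clauses containing v1 are satisfied and v1' drops from the rest; 6 of the 2^4 = 16 assignments to the other variables satisfy what remains.
With v1 = 0, by the same count on the reduced clause set, 2 assignments work.
(One model: v1=F, v2=T, v3=T, v4=F, v5=F.)
Total: 6 + 2 = 8.

8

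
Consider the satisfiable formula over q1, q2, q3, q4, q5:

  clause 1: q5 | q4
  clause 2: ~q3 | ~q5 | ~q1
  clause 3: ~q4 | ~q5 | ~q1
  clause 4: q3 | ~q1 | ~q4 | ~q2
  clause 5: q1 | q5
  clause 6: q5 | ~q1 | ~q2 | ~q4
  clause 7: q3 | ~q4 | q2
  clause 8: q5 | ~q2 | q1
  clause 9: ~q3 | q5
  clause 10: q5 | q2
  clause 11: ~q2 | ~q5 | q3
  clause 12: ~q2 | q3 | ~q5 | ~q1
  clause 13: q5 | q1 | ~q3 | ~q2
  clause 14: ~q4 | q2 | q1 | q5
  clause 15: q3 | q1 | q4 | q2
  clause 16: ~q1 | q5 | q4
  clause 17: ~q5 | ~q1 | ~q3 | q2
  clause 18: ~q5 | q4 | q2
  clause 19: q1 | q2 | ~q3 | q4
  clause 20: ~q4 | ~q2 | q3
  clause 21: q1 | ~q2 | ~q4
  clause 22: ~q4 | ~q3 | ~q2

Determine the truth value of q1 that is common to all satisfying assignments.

Suppose q1 = 1.
Branch on q5: set q5 = 1.
(~q3) alone gives q3 = 0.
(~q4) alone gives q4 = 0.
(~q2) alone gives q2 = 0.
But (q2) is also a unit clause — contradiction.
Backtrack on q5: now try q5 = 0.
(q4) alone gives q4 = 1.
(~q2) alone gives q2 = 0.
But (q2) is also a unit clause — contradiction.
Both values of q5 lead to a conflict.
So every satisfying assignment has q1 = False.

False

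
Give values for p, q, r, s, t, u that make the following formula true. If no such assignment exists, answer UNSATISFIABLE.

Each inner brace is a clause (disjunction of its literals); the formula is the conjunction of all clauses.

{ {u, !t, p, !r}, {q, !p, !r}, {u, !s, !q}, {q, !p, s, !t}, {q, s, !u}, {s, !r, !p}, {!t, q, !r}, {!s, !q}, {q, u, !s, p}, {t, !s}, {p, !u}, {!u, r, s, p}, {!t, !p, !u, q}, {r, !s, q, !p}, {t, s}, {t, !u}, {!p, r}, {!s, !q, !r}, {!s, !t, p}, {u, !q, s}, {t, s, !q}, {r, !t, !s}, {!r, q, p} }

Branch on s: set s = false.
The clause (t) is unit, so t = true.
Branch on q: set q = false.
The clause (!p) is unit, so p = false.
The clause (!u) is unit, so u = false.
The clause (!r) is unit, so r = false.
All clauses are satisfied.

p ↦ false,  q ↦ false,  r ↦ false,  s ↦ false,  t ↦ true,  u ↦ false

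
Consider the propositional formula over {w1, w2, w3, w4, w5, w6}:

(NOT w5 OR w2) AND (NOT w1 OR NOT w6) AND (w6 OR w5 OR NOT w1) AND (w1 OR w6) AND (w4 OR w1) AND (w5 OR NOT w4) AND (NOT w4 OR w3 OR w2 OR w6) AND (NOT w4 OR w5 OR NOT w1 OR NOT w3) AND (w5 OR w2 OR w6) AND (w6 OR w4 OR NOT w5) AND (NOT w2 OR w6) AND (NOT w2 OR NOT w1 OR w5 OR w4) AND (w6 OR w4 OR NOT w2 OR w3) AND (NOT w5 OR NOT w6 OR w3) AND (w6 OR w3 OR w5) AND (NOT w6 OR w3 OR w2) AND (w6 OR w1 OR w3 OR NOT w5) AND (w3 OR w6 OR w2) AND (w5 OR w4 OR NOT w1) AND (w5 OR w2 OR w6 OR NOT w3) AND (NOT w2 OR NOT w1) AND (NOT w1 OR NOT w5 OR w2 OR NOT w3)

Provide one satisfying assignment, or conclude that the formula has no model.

Suppose w5 = true.
The clause (w2) is unit, so w2 = true.
The clause (w6) is unit, so w6 = true.
The clause (NOT w1) is unit, so w1 = false.
The clause (w4) is unit, so w4 = true.
The clause (w3) is unit, so w3 = true.
All clauses are satisfied.

w1: false; w2: true; w3: true; w4: true; w5: true; w6: true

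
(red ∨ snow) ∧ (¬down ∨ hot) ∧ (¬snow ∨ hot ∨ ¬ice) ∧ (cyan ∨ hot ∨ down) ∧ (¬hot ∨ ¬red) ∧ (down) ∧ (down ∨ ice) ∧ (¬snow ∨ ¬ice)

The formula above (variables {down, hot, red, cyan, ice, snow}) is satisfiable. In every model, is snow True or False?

True

Suppose snow = False.
The clause (red) is unit, so red = True.
The clause (¬hot) is unit, so hot = False.
The clause (¬down) is unit, so down = False.
That conflicts with the unit clause (down).
So every satisfying assignment has snow = True.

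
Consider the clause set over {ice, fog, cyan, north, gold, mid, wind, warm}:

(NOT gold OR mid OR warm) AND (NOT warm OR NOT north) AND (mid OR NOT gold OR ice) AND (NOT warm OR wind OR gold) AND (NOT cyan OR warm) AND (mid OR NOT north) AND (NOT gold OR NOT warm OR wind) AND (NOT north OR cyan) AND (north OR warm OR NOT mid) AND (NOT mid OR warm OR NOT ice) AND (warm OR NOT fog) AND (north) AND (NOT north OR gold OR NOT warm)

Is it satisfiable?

(north) alone gives north = true.
(NOT warm) alone gives warm = false.
(NOT cyan) alone gives cyan = false.
But (cyan) is also a unit clause — contradiction.
No assignment satisfies every clause.

No, unsatisfiable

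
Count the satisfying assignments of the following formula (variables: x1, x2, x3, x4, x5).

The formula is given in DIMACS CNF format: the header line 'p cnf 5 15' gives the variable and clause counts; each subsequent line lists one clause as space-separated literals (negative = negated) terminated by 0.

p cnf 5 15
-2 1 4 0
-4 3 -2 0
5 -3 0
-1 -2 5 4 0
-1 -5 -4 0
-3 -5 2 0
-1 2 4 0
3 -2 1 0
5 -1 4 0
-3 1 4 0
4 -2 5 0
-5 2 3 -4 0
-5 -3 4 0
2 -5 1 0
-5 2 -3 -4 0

There are 2^5 = 32 truth assignments over (x1, x2, x3, x4, x5).
Split on x5. With x5 = True, the clauses containing x5 are satisfied and ¬x5 drops from the rest; 2 of the 2^4 = 16 assignments to the other variables satisfy what remains.
With x5 = False, by the same count on the reduced clause set, 3 assignments work.
Total: 2 + 3 = 5.

5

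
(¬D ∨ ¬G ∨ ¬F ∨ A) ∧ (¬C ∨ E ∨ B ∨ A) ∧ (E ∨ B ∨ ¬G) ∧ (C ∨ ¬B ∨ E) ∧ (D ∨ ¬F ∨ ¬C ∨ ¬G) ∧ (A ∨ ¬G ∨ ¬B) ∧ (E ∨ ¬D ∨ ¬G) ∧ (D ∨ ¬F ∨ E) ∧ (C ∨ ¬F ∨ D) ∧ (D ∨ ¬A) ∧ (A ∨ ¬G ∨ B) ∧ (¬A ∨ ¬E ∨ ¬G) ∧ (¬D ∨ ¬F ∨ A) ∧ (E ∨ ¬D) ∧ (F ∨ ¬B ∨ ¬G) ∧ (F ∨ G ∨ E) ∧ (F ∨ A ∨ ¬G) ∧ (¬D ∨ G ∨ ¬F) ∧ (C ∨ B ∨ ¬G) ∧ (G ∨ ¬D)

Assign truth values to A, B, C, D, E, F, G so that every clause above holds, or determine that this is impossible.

Branch on D: set D = False.
The clause (¬A) is unit, so A = False.
Branch on G: set G = False.
Branch on F: set F = True.
The clause (E) is unit, so E = True.
The clause (C) is unit, so C = True.
No clause remains; B is free.

A=False,  B=True,  C=True,  D=False,  E=True,  F=True,  G=False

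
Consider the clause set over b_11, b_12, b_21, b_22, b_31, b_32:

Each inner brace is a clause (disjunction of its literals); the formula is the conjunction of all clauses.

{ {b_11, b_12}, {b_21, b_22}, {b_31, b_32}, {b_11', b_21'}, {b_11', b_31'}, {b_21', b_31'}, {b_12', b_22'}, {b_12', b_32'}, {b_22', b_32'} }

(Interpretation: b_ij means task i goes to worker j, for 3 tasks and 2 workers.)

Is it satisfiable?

Suppose b_11 = 1.
From the singleton clause (b_21'), b_21 = 0.
From the singleton clause (b_22), b_22 = 1.
From the singleton clause (b_31'), b_31 = 0.
From the singleton clause (b_32), b_32 = 1.
That conflicts with the unit clause (b_32').
Undo b_11 and try b_11 = 0.
From the singleton clause (b_12), b_12 = 1.
From the singleton clause (b_22'), b_22 = 0.
From the singleton clause (b_21), b_21 = 1.
From the singleton clause (b_31'), b_31 = 0.
From the singleton clause (b_32), b_32 = 1.
That conflicts with the unit clause (b_32').
Both values of b_11 lead to a conflict.
No assignment satisfies every clause.

Unsatisfiable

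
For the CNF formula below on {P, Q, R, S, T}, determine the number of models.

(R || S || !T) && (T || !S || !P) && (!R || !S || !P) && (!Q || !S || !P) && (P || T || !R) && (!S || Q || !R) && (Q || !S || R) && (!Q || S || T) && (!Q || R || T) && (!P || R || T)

8

There are 2^5 = 32 truth assignments over (P, Q, R, S, T).
Split on Q. With Q = true, the clauses containing Q are satisfied and !Q drops from the rest; 4 of the 2^4 = 16 assignments to the other variables satisfy what remains.
With Q = false, by the same count on the reduced clause set, 4 assignments work.
(One model: P=F, Q=F, R=F, S=F, T=F.)
Total: 4 + 4 = 8.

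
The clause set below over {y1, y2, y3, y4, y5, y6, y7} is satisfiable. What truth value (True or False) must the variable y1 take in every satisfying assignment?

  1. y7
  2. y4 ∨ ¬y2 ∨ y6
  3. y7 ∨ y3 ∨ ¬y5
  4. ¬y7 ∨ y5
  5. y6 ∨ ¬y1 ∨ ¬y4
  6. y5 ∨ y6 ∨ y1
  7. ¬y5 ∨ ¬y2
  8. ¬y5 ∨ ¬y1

Suppose y1 = True.
(y7) alone gives y7 = True.
(y5) alone gives y5 = True.
That conflicts with the unit clause (¬y5).
So every satisfying assignment has y1 = False.

False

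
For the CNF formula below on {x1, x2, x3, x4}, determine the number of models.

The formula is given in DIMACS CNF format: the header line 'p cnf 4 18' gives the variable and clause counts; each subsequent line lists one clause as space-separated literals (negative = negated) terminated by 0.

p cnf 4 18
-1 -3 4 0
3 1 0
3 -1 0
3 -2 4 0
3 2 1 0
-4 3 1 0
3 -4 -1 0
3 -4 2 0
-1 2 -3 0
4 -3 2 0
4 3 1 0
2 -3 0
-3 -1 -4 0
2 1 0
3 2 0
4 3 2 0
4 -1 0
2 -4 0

2

There are 2^4 = 16 truth assignments over (x1, x2, x3, x4).
Split on x3. With x3 = True, the clauses containing x3 are satisfied and ¬x3 drops from the rest; 2 of the 2^3 = 8 assignments to the other variables satisfy what remains.
With x3 = False, by the same count on the reduced clause set, 0 assignments work.
(One model: x1=F, x2=T, x3=T, x4=F.)
Total: 2 + 0 = 2.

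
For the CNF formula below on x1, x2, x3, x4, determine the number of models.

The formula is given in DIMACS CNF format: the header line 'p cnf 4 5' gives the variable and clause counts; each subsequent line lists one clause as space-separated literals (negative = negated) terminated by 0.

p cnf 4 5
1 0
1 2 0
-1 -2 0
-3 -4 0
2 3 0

There are 2^4 = 16 truth assignments over (x1, x2, x3, x4).
Check each against the 5 clauses (columns in the order x1, x2, x3, x4):
  F F F F  ✗ fails (x1)
  F F F T  ✗ fails (x1)
  F F T F  ✗ fails (x1)
  F F T T  ✗ fails (x1)
  F T F F  ✗ fails (x1)
  F T F T  ✗ fails (x1)
  F T T F  ✗ fails (x1)
  F T T T  ✗ fails (x1)
  T F F F  ✗ fails (x2 ∨ x3)
  T F F T  ✗ fails (x2 ∨ x3)
  T F T F  ✓ satisfies all
  T F T T  ✗ fails (¬x3 ∨ ¬x4)
  T T F F  ✗ fails (¬x1 ∨ ¬x2)
  T T F T  ✗ fails (¬x1 ∨ ¬x2)
  T T T F  ✗ fails (¬x1 ∨ ¬x2)
  T T T T  ✗ fails (¬x1 ∨ ¬x2)
1 of the 16 rows is a model.

1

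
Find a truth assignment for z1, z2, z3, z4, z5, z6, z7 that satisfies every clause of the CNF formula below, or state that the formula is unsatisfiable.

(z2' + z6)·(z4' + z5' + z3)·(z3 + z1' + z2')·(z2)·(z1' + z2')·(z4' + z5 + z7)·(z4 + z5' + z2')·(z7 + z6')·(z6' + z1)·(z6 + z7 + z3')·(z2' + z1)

UNSATISFIABLE

(z2) alone gives z2 = 1.
(z6) alone gives z6 = 1.
(z1') alone gives z1 = 0.
That conflicts with the unit clause (z1).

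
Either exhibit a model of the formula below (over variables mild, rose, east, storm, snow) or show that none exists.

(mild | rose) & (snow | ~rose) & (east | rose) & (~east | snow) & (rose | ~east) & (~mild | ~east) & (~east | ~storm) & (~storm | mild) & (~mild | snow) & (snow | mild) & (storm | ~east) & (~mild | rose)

mild ↦ 1,  rose ↦ 1,  east ↦ 0,  storm ↦ 1,  snow ↦ 1

Branch on mild: set mild = 1.
From the singleton clause (~east), east = 0.
From the singleton clause (rose), rose = 1.
From the singleton clause (snow), snow = 1.
No clause remains; storm is free.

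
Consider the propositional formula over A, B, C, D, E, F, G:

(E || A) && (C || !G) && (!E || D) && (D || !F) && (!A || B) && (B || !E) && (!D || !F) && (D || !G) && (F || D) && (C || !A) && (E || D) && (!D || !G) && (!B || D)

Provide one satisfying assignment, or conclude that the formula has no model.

Case E = false:
(A) alone gives A = true.
(B) alone gives B = true.
(C) alone gives C = true.
(D) alone gives D = true.
(!F) alone gives F = false.
(!G) alone gives G = false.
This assignment satisfies each clause.

A ↦ true, B ↦ true, C ↦ true, D ↦ true, E ↦ false, F ↦ false, G ↦ false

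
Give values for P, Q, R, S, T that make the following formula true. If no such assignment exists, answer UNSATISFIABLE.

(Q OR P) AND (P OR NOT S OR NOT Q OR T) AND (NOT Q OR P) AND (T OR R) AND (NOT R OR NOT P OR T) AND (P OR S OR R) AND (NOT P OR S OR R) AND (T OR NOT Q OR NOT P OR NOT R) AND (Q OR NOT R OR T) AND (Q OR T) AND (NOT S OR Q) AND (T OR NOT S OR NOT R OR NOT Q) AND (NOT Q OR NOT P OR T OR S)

Try Q = true.
Unit clause (P) forces P = true.
Try T = true.
Try S = true.
No clause remains; R is free.

P ↦ true,  Q ↦ true,  R ↦ false,  S ↦ true,  T ↦ true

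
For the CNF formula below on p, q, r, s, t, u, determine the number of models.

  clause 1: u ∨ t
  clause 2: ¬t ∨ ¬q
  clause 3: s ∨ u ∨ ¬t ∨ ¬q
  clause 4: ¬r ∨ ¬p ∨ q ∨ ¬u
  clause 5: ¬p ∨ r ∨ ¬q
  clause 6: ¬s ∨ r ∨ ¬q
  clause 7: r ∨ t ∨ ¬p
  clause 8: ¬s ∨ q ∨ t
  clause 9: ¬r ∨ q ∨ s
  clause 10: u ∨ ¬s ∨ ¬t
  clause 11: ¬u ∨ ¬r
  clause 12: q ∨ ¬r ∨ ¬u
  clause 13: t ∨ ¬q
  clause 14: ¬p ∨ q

There are 2^6 = 64 truth assignments over (p, q, r, s, t, u).
Split on q. With q = True, the clauses containing q are satisfied and ¬q drops from the rest; 0 of the 2^5 = 32 assignments to the other variables satisfy what remains.
With q = False, by the same count on the reduced clause set, 4 assignments work.
Total: 0 + 4 = 4.

4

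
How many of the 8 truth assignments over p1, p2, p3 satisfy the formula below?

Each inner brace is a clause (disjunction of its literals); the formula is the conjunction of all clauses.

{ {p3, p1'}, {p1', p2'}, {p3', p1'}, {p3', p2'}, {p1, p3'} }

There are 2^3 = 8 truth assignments over (p1, p2, p3).
Split on p1. With p1 = 1, the clauses containing p1 are satisfied and p1' drops from the rest; 0 of the 2^2 = 4 assignments to the other variables satisfy what remains.
With p1 = 0, by the same count on the reduced clause set, 2 assignments work.
Total: 0 + 2 = 2.

2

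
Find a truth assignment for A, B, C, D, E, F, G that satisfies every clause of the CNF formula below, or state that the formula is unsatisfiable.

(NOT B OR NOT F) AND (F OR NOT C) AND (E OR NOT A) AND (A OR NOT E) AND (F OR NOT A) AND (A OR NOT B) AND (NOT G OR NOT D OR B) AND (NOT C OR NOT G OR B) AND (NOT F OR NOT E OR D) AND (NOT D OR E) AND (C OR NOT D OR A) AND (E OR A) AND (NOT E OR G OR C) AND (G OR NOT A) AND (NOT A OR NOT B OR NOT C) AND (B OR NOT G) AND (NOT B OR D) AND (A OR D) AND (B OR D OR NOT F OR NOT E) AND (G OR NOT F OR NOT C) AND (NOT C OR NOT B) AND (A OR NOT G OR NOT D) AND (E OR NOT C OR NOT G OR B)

UNSATISFIABLE

Suppose B = false.
(NOT G) alone gives G = false.
(NOT A) alone gives A = false.
(NOT E) alone gives E = false.
Now (E) is unsatisfied and unit — conflict.
Backtrack on B: now try B = true.
(NOT F) alone gives F = false.
(NOT C) alone gives C = false.
(NOT A) alone gives A = false.
Now (A) is unsatisfied and unit — conflict.
Both values of B lead to a conflict.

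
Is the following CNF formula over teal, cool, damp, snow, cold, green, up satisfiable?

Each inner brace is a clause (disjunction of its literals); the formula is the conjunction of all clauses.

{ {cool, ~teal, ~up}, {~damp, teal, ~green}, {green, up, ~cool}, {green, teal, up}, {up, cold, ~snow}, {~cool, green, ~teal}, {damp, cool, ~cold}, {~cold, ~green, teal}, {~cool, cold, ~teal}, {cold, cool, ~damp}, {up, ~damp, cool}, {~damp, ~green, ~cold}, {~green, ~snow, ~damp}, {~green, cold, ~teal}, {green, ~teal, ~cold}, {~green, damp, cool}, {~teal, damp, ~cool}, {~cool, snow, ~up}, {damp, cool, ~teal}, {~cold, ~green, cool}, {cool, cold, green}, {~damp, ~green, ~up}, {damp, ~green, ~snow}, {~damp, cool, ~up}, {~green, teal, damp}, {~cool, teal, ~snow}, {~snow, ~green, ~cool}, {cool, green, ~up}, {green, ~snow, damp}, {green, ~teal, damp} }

Case cool = 1:
Case green = 1:
From the singleton clause (~snow), snow = 0.
From the singleton clause (~up), up = 0.
Case damp = 0:
From the singleton clause (~teal), teal = 0.
Now (teal) is unsatisfied and unit — conflict.
Undo damp and try damp = 1.
From the singleton clause (teal), teal = 1.
From the singleton clause (cold), cold = 1.
Now (~cold) is unsatisfied and unit — conflict.
Both values of damp lead to a conflict.
Undo green and try green = 0.
From the singleton clause (up), up = 1.
From the singleton clause (~teal), teal = 0.
From the singleton clause (snow), snow = 1.
Now (~snow) is unsatisfied and unit — conflict.
Both values of green lead to a conflict.
Undo cool and try cool = 0.
Case teal = 0:
Case damp = 0:
From the singleton clause (~cold), cold = 0.
From the singleton clause (~green), green = 0.
Now (green) is unsatisfied and unit — conflict.
Undo damp and try damp = 1.
From the singleton clause (~green), green = 0.
From the singleton clause (up), up = 1.
Now (~up) is unsatisfied and unit — conflict.
Both values of damp lead to a conflict.
Undo teal and try teal = 1.
From the singleton clause (~up), up = 0.
From the singleton clause (~damp), damp = 0.
Now (damp) is unsatisfied and unit — conflict.
Both values of teal lead to a conflict.
Both values of cool lead to a conflict.
No assignment satisfies every clause.

Unsatisfiable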